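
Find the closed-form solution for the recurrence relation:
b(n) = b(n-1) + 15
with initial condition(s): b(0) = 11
Recurrence: b(n) = b(n-1) + 15, initial: b(0) = 11.
Each step adds 15, so b(n) = b(0) + 15n = 15n + 11.

b(n) = 15n + 11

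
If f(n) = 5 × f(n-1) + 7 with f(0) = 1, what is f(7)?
Computing step by step:
f(0) = 1
f(1) = 5 × 1 + 7 = 12
f(2) = 5 × 12 + 7 = 67
f(3) = 5 × 67 + 7 = 342
f(4) = 5 × 342 + 7 = 1717
f(5) = 5 × 1717 + 7 = 8592
f(6) = 5 × 8592 + 7 = 42967
f(7) = 5 × 42967 + 7 = 214842

214842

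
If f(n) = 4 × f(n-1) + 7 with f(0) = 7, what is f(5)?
Computing step by step:
f(0) = 7
f(1) = 4 × 7 + 7 = 35
f(2) = 4 × 35 + 7 = 147
f(3) = 4 × 147 + 7 = 595
f(4) = 4 × 595 + 7 = 2387
f(5) = 4 × 2387 + 7 = 9555

9555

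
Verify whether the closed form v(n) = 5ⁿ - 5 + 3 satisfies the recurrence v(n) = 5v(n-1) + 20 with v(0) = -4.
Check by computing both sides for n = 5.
From the recurrence with v(0) = -4:
  v(0) = -4, v(1) = 0, v(2) = 20, v(3) = 120, v(4) = 620, v(5) = 3120
  so the recurrence gives v(5) = 3120.
From the proposed closed form v(n) = 5ⁿ - 5 + 3:
  v(5) = 3123.
The recurrence gives 3120 but the closed form gives 3123, so the closed form does not satisfy the recurrence.

No, the closed form is incorrect.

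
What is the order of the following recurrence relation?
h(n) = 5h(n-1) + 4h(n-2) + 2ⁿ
The order is the largest lag k for which h(n-k) appears. Here the deepest term is h(n-2) (the 2ⁿ term is non-homogeneous and does not affect the order), so the order is 2.

Order 2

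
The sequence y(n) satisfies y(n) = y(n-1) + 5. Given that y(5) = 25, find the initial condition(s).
y(5) = y(0) + 5·5, so y(0) = 25 - 25 = 0.

y(0) = 0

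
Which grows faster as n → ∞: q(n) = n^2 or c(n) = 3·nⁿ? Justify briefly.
Comparing growth rates:
Growth-rate hierarchy: log n ≺ any polynomial ≺ any exponential cⁿ (c>1) ≺ n! ≺ nⁿ.
super-exponential nⁿ dominates polynomial degree 2 asymptotically.

c(n) grows faster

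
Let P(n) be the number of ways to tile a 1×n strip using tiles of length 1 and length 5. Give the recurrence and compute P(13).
Condition on the last tile: it has length 1 (leaving a 1×(n-1) strip) or length 5 (leaving a 1×(n-5) strip), so P(n) = P(n-1) + P(n-5) (order-5 linear recurrence).
For 0 ≤ i < 5 only unit tiles fit, so P(i) = 1.
Iterating the recurrence: P(5) = 2, P(6) = 3, P(7) = 4, P(8) = 5, P(9) = 6, P(10) = 8, P(11) = 11, P(12) = 15, P(13) = 20.

P(n) = P(n-1) + P(n-5), with P(i) = 1 for 0 ≤ i < 5; P(13) = 20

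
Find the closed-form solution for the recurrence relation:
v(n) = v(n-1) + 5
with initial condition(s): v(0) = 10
Recurrence: v(n) = v(n-1) + 5, initial: v(0) = 10.
Each step adds 5, so v(n) = v(0) + 5n = 5n + 10.

v(n) = 5n + 10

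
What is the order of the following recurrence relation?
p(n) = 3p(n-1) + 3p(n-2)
The order is the largest lag k for which p(n-k) appears. Here the deepest term is p(n-2), so the order is 2.

Order 2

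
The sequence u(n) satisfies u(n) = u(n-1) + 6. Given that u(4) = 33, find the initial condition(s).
u(4) = u(0) + 4·6, so u(0) = 33 - 24 = 9.

u(0) = 9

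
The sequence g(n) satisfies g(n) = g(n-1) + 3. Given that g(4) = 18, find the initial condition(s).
g(4) = g(0) + 4·3, so g(0) = 18 - 12 = 6.

g(0) = 6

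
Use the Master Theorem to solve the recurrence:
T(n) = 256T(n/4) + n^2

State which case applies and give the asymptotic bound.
Master Theorem template: T(n) = a·T(n/b) + f(n).
Here: a=256, b=4, f(n)=n^2
Compute log_b(a) = log_4(256) = 4.
f(n) = n^2 = O(n^(4-ε)) with ε = 2. Case 1: T(n) = Θ(n^log_b(a)) = Θ(n^4).

Case 1: T(n) = Θ(n^4)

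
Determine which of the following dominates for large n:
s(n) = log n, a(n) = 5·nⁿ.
Comparing growth rates:
Growth-rate hierarchy: log n ≺ any polynomial ≺ any exponential cⁿ (c>1) ≺ n! ≺ nⁿ.
super-exponential nⁿ dominates logarithmic asymptotically.

a(n) grows faster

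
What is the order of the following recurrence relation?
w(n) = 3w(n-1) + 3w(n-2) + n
The order is the largest lag k for which w(n-k) appears. Here the deepest term is w(n-2) (the n term is non-homogeneous and does not affect the order), so the order is 2.

Order 2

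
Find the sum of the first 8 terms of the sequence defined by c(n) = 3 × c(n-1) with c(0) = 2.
Computing the sequence terms: 2, 6, 18, 54, 162, 486, 1458, 4374
Adding these values together:

6560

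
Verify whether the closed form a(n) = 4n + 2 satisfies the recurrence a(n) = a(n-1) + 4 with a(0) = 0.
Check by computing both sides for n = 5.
From the recurrence with a(0) = 0:
  a(0) = 0, a(1) = 4, a(2) = 8, a(3) = 12, a(4) = 16, a(5) = 20
  so the recurrence gives a(5) = 20.
From the proposed closed form a(n) = 4n + 2:
  a(5) = 22.
The recurrence gives 20 but the closed form gives 22, so the closed form does not satisfy the recurrence.

No, the closed form is incorrect.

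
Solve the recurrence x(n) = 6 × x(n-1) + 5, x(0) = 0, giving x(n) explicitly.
Recurrence: x(n) = 6 × x(n-1) + 5, initial: x(0) = 0.
Try x(n) = A·6ⁿ + C. Substituting: A·6ⁿ + C = 6(A·6ⁿ⁻¹ + C) + 5 = A·6ⁿ + 6C + 5, so C = 6C + 5, giving C = -1. Then x(0) = A - 1 = 0 gives A = 1.

x(n) = 6ⁿ - 1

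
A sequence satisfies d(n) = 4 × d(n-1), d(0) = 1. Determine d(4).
Computing step by step:
d(0) = 1
d(1) = 4 × 1 = 4
d(2) = 4 × 4 = 16
d(3) = 4 × 16 = 64
d(4) = 4 × 64 = 256

256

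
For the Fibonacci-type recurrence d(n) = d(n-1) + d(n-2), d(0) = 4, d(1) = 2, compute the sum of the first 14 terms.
Computing the sequence terms: 4, 2, 6, 8, 14, 22, 36, 58, 94, 152, 246, 398, 644, 1042
Adding these values together:

2726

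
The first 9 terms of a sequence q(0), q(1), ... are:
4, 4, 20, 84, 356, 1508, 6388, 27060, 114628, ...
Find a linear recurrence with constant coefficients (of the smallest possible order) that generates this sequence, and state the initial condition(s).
Look for the lowest-order linear relation among consecutive terms.
Observation: q(n) - 4·q(n-1) - (1)·q(n-2) = 0 holds for the shown terms, and no order-1 relation q(n) = α·q(n-1) + β fits.
Check at n=3: 4·20 + (1)·4 = 84. ✓

q(n) = 4q(n-1) + q(n-2), q(0) = 4, q(1) = 4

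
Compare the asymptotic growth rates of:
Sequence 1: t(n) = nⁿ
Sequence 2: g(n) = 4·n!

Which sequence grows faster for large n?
Comparing growth rates:
Growth-rate hierarchy: log n ≺ any polynomial ≺ any exponential cⁿ (c>1) ≺ n! ≺ nⁿ.
super-exponential nⁿ dominates factorial asymptotically.

t(n) grows faster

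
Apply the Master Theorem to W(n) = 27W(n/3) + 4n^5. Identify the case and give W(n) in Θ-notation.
Master Theorem template: W(n) = a·W(n/b) + f(n).
Here: a=27, b=3, f(n)=4n^5
Compute log_b(a) = log_3(27) = 3.
f(n) = 4n^5 = Ω(n^(3+ε)) with ε = 2, and the regularity condition holds (a·f(n/b) = (a/b^5)·f(n) with a/b^5 = 3^-2 < 1). Case 3: W(n) = Θ(f(n)) = Θ(n^5).

Case 3: W(n) = Θ(n^5)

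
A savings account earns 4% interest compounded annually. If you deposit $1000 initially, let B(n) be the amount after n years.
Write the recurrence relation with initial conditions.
Each year the balance grows by 4%, i.e. is multiplied by 1 + 4/100 = 1.04, so B(n) = 1.04 × B(n-1). The initial deposit gives B(0) = 1000.
Unrolling gives the closed form B(n) = 1000 × (1.04)ⁿ.

B(n) = 1.04 × B(n-1), B(0) = 1000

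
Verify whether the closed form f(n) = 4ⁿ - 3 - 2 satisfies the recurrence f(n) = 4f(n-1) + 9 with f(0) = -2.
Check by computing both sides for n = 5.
From the recurrence with f(0) = -2:
  f(0) = -2, f(1) = 1, f(2) = 13, f(3) = 61, f(4) = 253, f(5) = 1021
  so the recurrence gives f(5) = 1021.
From the proposed closed form f(n) = 4ⁿ - 3 - 2:
  f(5) = 1019.
The recurrence gives 1021 but the closed form gives 1019, so the closed form does not satisfy the recurrence.

No, the closed form is incorrect.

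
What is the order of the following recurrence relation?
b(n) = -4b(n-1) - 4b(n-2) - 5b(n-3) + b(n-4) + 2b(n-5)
The order is the largest lag k for which b(n-k) appears. Here the deepest term is b(n-5), so the order is 5.

Order 5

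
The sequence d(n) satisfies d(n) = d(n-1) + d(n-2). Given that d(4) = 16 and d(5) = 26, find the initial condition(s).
Work backwards using d(k) = d(k+2) - d(k+1):
d(3) = d(5) - d(4) = 26 - 16 = 10
d(2) = d(4) - d(3) = 16 - 10 = 6
d(1) = d(3) - d(2) = 10 - 6 = 4
d(0) = d(2) - d(1) = 6 - 4 = 2

d(0) = 2, d(1) = 4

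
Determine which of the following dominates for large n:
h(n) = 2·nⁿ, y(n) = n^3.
Comparing growth rates:
Growth-rate hierarchy: log n ≺ any polynomial ≺ any exponential cⁿ (c>1) ≺ n! ≺ nⁿ.
super-exponential nⁿ dominates polynomial degree 3 asymptotically.

h(n) grows faster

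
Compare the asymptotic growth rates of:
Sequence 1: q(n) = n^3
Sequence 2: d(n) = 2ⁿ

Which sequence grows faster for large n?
Comparing growth rates:
Growth-rate hierarchy: log n ≺ any polynomial ≺ any exponential cⁿ (c>1) ≺ n! ≺ nⁿ.
exponential base 2 dominates polynomial degree 3 asymptotically.

d(n) grows faster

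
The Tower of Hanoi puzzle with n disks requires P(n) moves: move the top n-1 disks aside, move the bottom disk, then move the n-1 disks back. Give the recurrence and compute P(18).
Moving n disks = move the top n-1 disks aside (P(n-1) moves) + move the largest disk (1 move) + move the n-1 disks back on top (P(n-1) moves), so P(n) = 2P(n-1) + 1, with P(1) = 1 (a single disk takes one move).
First terms: 1, 3, 7, 15, 31, 63, … — each is one less than a power of 2. Indeed P(n) + 1 = 2(P(n-1) + 1) with P(1) + 1 = 2, so P(n) + 1 = 2ⁿ and P(n) = 2ⁿ - 1.
Hence P(18) = 2^18 - 1 = 262144 - 1 = 262143.

P(n) = 2P(n-1) + 1, P(1) = 1; P(18) = 262143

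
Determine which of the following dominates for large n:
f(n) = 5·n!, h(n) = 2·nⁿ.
Comparing growth rates:
Growth-rate hierarchy: log n ≺ any polynomial ≺ any exponential cⁿ (c>1) ≺ n! ≺ nⁿ.
super-exponential nⁿ dominates factorial asymptotically.

h(n) grows faster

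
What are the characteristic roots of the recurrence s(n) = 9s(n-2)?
Substitute s(n) = rⁿ and divide through by rⁿ⁻²: r² - 9 = 0
Factor: (r - 3)(r + 3) = 0, so r = 3, -3.
General solution: s(n) = A·3ⁿ + B·(-3)ⁿ

Characteristic: r² - 9 = 0, Roots: r = 3, -3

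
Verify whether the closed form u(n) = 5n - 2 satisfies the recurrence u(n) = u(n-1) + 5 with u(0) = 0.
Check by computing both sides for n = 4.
From the recurrence with u(0) = 0:
  u(0) = 0, u(1) = 5, u(2) = 10, u(3) = 15, u(4) = 20
  so the recurrence gives u(4) = 20.
From the proposed closed form u(n) = 5n - 2:
  u(4) = 18.
The recurrence gives 20 but the closed form gives 18, so the closed form does not satisfy the recurrence.

No, the closed form is incorrect.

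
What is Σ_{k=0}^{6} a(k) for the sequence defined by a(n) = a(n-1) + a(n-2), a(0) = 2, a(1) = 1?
Computing the sequence terms: 2, 1, 3, 4, 7, 11, 18
Adding these values together:

46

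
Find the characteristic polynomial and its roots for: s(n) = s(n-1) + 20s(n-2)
Substitute s(n) = rⁿ and divide through by rⁿ⁻²: r² - r - 20 = 0
Factor: (r - 5)(r + 4) = 0, so r = 5, -4.
General solution: s(n) = A·5ⁿ + B·(-4)ⁿ

Characteristic: r² - r - 20 = 0, Roots: r = 5, -4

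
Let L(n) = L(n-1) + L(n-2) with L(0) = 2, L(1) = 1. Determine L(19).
Computing the sequence terms:
2, 1, 3, 4, 7, 11, 18, 29, 47, 76, 123, 199, 322, 521, 843, 1364, 2207, 3571, 5778, 9349

9349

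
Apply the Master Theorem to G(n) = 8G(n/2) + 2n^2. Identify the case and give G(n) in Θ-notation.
Master Theorem template: G(n) = a·G(n/b) + f(n).
Here: a=8, b=2, f(n)=2n^2
Compute log_b(a) = log_2(8) = 3.
f(n) = 2n^2 = O(n^(3-ε)) with ε = 1. Case 1: G(n) = Θ(n^log_b(a)) = Θ(n^3).

Case 1: G(n) = Θ(n^3)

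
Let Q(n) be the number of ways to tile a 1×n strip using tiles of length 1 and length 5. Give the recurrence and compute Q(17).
Condition on the last tile: it has length 1 (leaving a 1×(n-1) strip) or length 5 (leaving a 1×(n-5) strip), so Q(n) = Q(n-1) + Q(n-5) (order-5 linear recurrence).
For 0 ≤ i < 5 only unit tiles fit, so Q(i) = 1.
Iterating the recurrence: Q(5) = 2, Q(6) = 3, Q(7) = 4, Q(8) = 5, Q(9) = 6, Q(10) = 8, Q(11) = 11, Q(12) = 15, Q(13) = 20, Q(14) = 26, Q(15) = 34, Q(16) = 45, Q(17) = 60.

Q(n) = Q(n-1) + Q(n-5), with Q(i) = 1 for 0 ≤ i < 5; Q(17) = 60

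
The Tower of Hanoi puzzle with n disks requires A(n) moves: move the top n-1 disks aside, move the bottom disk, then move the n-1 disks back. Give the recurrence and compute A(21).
Moving n disks = move the top n-1 disks aside (A(n-1) moves) + move the largest disk (1 move) + move the n-1 disks back on top (A(n-1) moves), so A(n) = 2A(n-1) + 1, with A(1) = 1 (a single disk takes one move).
First terms: 1, 3, 7, 15, 31, 63, … — each is one less than a power of 2. Indeed A(n) + 1 = 2(A(n-1) + 1) with A(1) + 1 = 2, so A(n) + 1 = 2ⁿ and A(n) = 2ⁿ - 1.
Hence A(21) = 2^21 - 1 = 2097152 - 1 = 2097151.

A(n) = 2A(n-1) + 1, A(1) = 1; A(21) = 2097151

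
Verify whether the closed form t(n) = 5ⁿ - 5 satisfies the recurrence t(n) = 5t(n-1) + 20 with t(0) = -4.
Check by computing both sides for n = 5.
From the recurrence with t(0) = -4:
  t(0) = -4, t(1) = 0, t(2) = 20, t(3) = 120, t(4) = 620, t(5) = 3120
  so the recurrence gives t(5) = 3120.
From the proposed closed form t(n) = 5ⁿ - 5:
  t(5) = 3120.
Both sides give 3120 at n = 5, and the initial condition(s) match, so the closed form is consistent.

Yes, the closed form is correct.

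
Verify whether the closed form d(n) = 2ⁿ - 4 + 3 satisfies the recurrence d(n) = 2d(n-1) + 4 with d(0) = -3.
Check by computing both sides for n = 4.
From the recurrence with d(0) = -3:
  d(0) = -3, d(1) = -2, d(2) = 0, d(3) = 4, d(4) = 12
  so the recurrence gives d(4) = 12.
From the proposed closed form d(n) = 2ⁿ - 4 + 3:
  d(4) = 15.
The recurrence gives 12 but the closed form gives 15, so the closed form does not satisfy the recurrence.

No, the closed form is incorrect.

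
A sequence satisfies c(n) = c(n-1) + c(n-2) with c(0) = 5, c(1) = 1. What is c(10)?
Computing the sequence terms:
5, 1, 6, 7, 13, 20, 33, 53, 86, 139, 225

225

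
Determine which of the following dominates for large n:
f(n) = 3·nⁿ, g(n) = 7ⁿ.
Comparing growth rates:
Growth-rate hierarchy: log n ≺ any polynomial ≺ any exponential cⁿ (c>1) ≺ n! ≺ nⁿ.
super-exponential nⁿ dominates exponential base 7 asymptotically.

f(n) grows faster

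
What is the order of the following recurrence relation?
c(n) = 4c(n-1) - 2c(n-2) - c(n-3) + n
The order is the largest lag k for which c(n-k) appears. Here the deepest term is c(n-3) (the n term is non-homogeneous and does not affect the order), so the order is 3.

Order 3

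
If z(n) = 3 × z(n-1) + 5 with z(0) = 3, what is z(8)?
Computing step by step:
z(0) = 3
z(1) = 3 × 3 + 5 = 14
z(2) = 3 × 14 + 5 = 47
z(3) = 3 × 47 + 5 = 146
z(4) = 3 × 146 + 5 = 443
z(5) = 3 × 443 + 5 = 1334
z(6) = 3 × 1334 + 5 = 4007
z(7) = 3 × 4007 + 5 = 12026
z(8) = 3 × 12026 + 5 = 36083

36083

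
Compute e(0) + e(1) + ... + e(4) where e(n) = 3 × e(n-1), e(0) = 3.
Computing the sequence terms: 3, 9, 27, 81, 243
Adding these values together:

363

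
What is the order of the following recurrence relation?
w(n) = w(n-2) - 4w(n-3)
The order is the largest lag k for which w(n-k) appears. Here the deepest term is w(n-3), so the order is 3.

Order 3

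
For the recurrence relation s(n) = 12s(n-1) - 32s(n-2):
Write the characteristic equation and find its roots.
Substitute s(n) = rⁿ and divide through by rⁿ⁻²: r² - 12r + 32 = 0
Factor: (r - 8)(r - 4) = 0, so r = 8, 4.
General solution: s(n) = A·8ⁿ + B·4ⁿ

Characteristic: r² - 12r + 32 = 0, Roots: r = 8, 4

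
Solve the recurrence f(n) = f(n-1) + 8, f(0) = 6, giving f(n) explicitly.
Recurrence: f(n) = f(n-1) + 8, initial: f(0) = 6.
Each step adds 8, so f(n) = f(0) + 8n = 8n + 6.

f(n) = 8n + 6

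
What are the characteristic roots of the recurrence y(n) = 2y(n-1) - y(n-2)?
Substitute y(n) = rⁿ and divide through by rⁿ⁻²: r² - 2r + 1 = 0
Factor: (r - 1)² = 0, so r = 1 (double root).
General solution: y(n) = (A + Bn)·1ⁿ

Characteristic: r² - 2r + 1 = 0, Roots: r = 1 (double root)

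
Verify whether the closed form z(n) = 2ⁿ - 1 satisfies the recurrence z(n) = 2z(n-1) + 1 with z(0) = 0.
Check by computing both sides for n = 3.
From the recurrence with z(0) = 0:
  z(0) = 0, z(1) = 1, z(2) = 3, z(3) = 7
  so the recurrence gives z(3) = 7.
From the proposed closed form z(n) = 2ⁿ - 1:
  z(3) = 7.
Both sides give 7 at n = 3, and the initial condition(s) match, so the closed form is consistent.

Yes, the closed form is correct.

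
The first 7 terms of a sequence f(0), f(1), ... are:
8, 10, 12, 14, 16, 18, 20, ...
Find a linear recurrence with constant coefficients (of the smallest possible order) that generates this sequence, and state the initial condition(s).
Look for the lowest-order linear relation among consecutive terms.
Observation: consecutive differences are constant (= 2).
Check at n=2: 1·10 + 2 = 12. ✓

f(n) = f(n-1) + 2, f(0) = 8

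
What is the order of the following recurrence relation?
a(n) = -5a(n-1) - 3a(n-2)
The order is the largest lag k for which a(n-k) appears. Here the deepest term is a(n-2), so the order is 2.

Order 2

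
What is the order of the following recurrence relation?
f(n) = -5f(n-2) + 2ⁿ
The order is the largest lag k for which f(n-k) appears. Here the deepest term is f(n-2) (the 2ⁿ term is non-homogeneous and does not affect the order), so the order is 2.

Order 2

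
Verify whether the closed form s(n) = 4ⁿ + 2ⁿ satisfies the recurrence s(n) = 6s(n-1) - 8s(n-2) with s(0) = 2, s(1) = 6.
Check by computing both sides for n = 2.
From the recurrence with s(0) = 2, s(1) = 6:
  s(0) = 2, s(1) = 6, s(2) = 20
  so the recurrence gives s(2) = 20.
From the proposed closed form s(n) = 4ⁿ + 2ⁿ:
  s(2) = 20.
Both sides give 20 at n = 2, and the initial condition(s) match, so the closed form is consistent.

Yes, the closed form is correct.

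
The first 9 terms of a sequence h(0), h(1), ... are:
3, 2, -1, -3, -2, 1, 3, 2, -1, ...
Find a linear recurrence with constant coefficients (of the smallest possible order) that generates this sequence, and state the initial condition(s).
Look for the lowest-order linear relation among consecutive terms.
Observation: h(n) - 1·h(n-1) - (-1)·h(n-2) = 0 holds for the shown terms, and no order-1 relation h(n) = α·h(n-1) + β fits.
Check at n=3: 1·-1 + (-1)·2 = -3. ✓

h(n) = h(n-1) - h(n-2), h(0) = 3, h(1) = 2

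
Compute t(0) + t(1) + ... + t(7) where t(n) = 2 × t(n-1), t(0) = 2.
Computing the sequence terms: 2, 4, 8, 16, 32, 64, 128, 256
Adding these values together:

510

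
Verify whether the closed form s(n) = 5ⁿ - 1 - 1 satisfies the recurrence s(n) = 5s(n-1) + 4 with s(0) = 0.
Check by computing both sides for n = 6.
From the recurrence with s(0) = 0:
  s(0) = 0, s(1) = 4, s(2) = 24, s(3) = 124, s(4) = 624, s(5) = 3124, s(6) = 15624
  so the recurrence gives s(6) = 15624.
From the proposed closed form s(n) = 5ⁿ - 1 - 1:
  s(6) = 15623.
The recurrence gives 15624 but the closed form gives 15623, so the closed form does not satisfy the recurrence.

No, the closed form is incorrect.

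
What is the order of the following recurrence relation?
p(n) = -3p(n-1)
The order is the largest lag k for which p(n-k) appears. Here the deepest term is p(n-1), so the order is 1.

Order 1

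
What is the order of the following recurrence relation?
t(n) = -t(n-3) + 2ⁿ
The order is the largest lag k for which t(n-k) appears. Here the deepest term is t(n-3) (the 2ⁿ term is non-homogeneous and does not affect the order), so the order is 3.

Order 3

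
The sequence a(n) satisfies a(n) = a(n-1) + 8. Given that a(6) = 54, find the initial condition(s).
a(6) = a(0) + 6·8, so a(0) = 54 - 48 = 6.

a(0) = 6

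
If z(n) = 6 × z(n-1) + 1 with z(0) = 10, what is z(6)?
Computing step by step:
z(0) = 10
z(1) = 6 × 10 + 1 = 61
z(2) = 6 × 61 + 1 = 367
z(3) = 6 × 367 + 1 = 2203
z(4) = 6 × 2203 + 1 = 13219
z(5) = 6 × 13219 + 1 = 79315
z(6) = 6 × 79315 + 1 = 475891

475891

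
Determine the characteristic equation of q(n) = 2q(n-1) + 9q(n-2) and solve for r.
Substitute q(n) = rⁿ and divide through by rⁿ⁻²: r² - 2r - 9 = 0
Discriminant: 2² + 4·9 = 40, not a perfect square, so by the quadratic formula r = (2 ± √40)/2.
General solution: q(n) = A·r₁ⁿ + B·r₂ⁿ where r₁,r₂ = (2 ± √40)/2

Characteristic: r² - 2r - 9 = 0, Roots: r = (2 ± √40)/2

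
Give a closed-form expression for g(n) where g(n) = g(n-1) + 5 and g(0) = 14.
Recurrence: g(n) = g(n-1) + 5, initial: g(0) = 14.
Each step adds 5, so g(n) = g(0) + 5n = 5n + 14.

g(n) = 5n + 14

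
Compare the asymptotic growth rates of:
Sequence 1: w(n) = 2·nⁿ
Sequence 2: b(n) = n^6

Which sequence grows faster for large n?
Comparing growth rates:
Growth-rate hierarchy: log n ≺ any polynomial ≺ any exponential cⁿ (c>1) ≺ n! ≺ nⁿ.
super-exponential nⁿ dominates polynomial degree 6 asymptotically.

w(n) grows faster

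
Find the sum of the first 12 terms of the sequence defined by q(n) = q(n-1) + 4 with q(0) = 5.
Computing the sequence terms: 5, 9, 13, 17, 21, 25, 29, 33, 37, 41, 45, 49
Adding these values together:

324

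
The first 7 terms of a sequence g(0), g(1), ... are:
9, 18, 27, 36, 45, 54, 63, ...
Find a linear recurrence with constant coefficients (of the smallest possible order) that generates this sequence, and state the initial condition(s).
Look for the lowest-order linear relation among consecutive terms.
Observation: consecutive differences are constant (= 9).
Check at n=2: 1·18 + 9 = 27. ✓

g(n) = g(n-1) + 9, g(0) = 9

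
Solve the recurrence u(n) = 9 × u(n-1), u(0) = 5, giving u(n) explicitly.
Recurrence: u(n) = 9 × u(n-1), initial: u(0) = 5.
Each term is 9 times the previous, so this is geometric with ratio 9. After n steps: u(n) = u(0)·9ⁿ = 5·9ⁿ.

u(n) = 5·9ⁿ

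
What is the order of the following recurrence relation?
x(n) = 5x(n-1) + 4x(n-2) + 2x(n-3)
The order is the largest lag k for which x(n-k) appears. Here the deepest term is x(n-3), so the order is 3.

Order 3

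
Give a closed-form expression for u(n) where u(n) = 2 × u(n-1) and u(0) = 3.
Recurrence: u(n) = 2 × u(n-1), initial: u(0) = 3.
Each term is 2 times the previous, so this is geometric with ratio 2. After n steps: u(n) = u(0)·2ⁿ = 3·2ⁿ.

u(n) = 3·2ⁿ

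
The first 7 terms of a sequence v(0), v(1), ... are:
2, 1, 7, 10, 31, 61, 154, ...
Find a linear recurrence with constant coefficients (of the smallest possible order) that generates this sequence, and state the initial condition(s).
Look for the lowest-order linear relation among consecutive terms.
Observation: v(n) - 1·v(n-1) - (3)·v(n-2) = 0 holds for the shown terms, and no order-1 relation v(n) = α·v(n-1) + β fits.
Check at n=3: 1·7 + (3)·1 = 10. ✓

v(n) = v(n-1) + 3v(n-2), v(0) = 2, v(1) = 1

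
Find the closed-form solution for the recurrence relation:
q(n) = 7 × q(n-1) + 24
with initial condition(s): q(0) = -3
Recurrence: q(n) = 7 × q(n-1) + 24, initial: q(0) = -3.
Try q(n) = A·7ⁿ + C. Substituting: A·7ⁿ + C = 7(A·7ⁿ⁻¹ + C) + 24 = A·7ⁿ + 7C + 24, so C = 7C + 24, giving C = -4. Then q(0) = A - 4 = -3 gives A = 1.

q(n) = 7ⁿ - 4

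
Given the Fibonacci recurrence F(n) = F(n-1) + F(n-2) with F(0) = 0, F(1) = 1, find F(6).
Computing the sequence terms:
0, 1, 1, 2, 3, 5, 8

8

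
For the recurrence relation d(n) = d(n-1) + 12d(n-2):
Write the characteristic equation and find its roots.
Substitute d(n) = rⁿ and divide through by rⁿ⁻²: r² - r - 12 = 0
Factor: (r - 4)(r + 3) = 0, so r = 4, -3.
General solution: d(n) = A·4ⁿ + B·(-3)ⁿ

Characteristic: r² - r - 12 = 0, Roots: r = 4, -3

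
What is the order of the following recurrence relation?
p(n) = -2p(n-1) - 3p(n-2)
The order is the largest lag k for which p(n-k) appears. Here the deepest term is p(n-2), so the order is 2.

Order 2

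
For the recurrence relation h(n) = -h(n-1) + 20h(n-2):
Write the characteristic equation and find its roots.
Substitute h(n) = rⁿ and divide through by rⁿ⁻²: r² + r - 20 = 0
Factor: (r + 5)(r - 4) = 0, so r = -5, 4.
General solution: h(n) = A·(-5)ⁿ + B·4ⁿ

Characteristic: r² + r - 20 = 0, Roots: r = -5, 4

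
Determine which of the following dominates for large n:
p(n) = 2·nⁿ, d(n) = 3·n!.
Comparing growth rates:
Growth-rate hierarchy: log n ≺ any polynomial ≺ any exponential cⁿ (c>1) ≺ n! ≺ nⁿ.
super-exponential nⁿ dominates factorial asymptotically.

p(n) grows faster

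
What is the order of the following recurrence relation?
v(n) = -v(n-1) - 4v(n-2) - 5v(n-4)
The order is the largest lag k for which v(n-k) appears. Here the deepest term is v(n-4), so the order is 4.

Order 4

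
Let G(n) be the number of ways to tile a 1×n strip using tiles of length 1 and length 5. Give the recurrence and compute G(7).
Condition on the last tile: it has length 1 (leaving a 1×(n-1) strip) or length 5 (leaving a 1×(n-5) strip), so G(n) = G(n-1) + G(n-5) (order-5 linear recurrence).
For 0 ≤ i < 5 only unit tiles fit, so G(i) = 1.
Iterating the recurrence: G(5) = 2, G(6) = 3, G(7) = 4.

G(n) = G(n-1) + G(n-5), with G(i) = 1 for 0 ≤ i < 5; G(7) = 4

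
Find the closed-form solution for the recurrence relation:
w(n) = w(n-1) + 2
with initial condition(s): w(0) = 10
Recurrence: w(n) = w(n-1) + 2, initial: w(0) = 10.
Each step adds 2, so w(n) = w(0) + 2n = 2n + 10.

w(n) = 2n + 10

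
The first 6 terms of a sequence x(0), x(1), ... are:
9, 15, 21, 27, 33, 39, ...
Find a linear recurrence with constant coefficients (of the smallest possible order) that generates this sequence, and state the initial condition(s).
Look for the lowest-order linear relation among consecutive terms.
Observation: consecutive differences are constant (= 6).
Check at n=2: 1·15 + 6 = 21. ✓

x(n) = x(n-1) + 6, x(0) = 9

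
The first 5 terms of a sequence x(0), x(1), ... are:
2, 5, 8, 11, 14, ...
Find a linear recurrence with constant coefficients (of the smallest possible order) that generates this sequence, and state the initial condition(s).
Look for the lowest-order linear relation among consecutive terms.
Observation: consecutive differences are constant (= 3).
Check at n=2: 1·5 + 3 = 8. ✓

x(n) = x(n-1) + 3, x(0) = 2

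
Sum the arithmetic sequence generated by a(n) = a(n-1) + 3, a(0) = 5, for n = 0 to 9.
Computing the sequence terms: 5, 8, 11, 14, 17, 20, 23, 26, 29, 32
Adding these values together:

185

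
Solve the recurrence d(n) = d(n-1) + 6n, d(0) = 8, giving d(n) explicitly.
Recurrence: d(n) = d(n-1) + 6n, initial: d(0) = 8.
Telescoping: d(n) = d(0) + 6·Σᵢ₌₁ⁿ i = 8 + 6·n(n+1)/2.

d(n) = 6·n(n+1)/2 + 8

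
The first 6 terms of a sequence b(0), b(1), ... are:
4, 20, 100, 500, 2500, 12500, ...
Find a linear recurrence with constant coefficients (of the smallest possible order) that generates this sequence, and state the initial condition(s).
Look for the lowest-order linear relation among consecutive terms.
Observation: each term is 5× the previous.
Check at n=2: 5·20 = 100. ✓

b(n) = 5 × b(n-1), b(0) = 4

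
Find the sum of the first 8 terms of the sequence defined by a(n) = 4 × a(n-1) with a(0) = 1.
Computing the sequence terms: 1, 4, 16, 64, 256, 1024, 4096, 16384
Adding these values together:

21845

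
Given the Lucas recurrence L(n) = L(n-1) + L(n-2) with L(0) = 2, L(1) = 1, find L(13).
Computing the sequence terms:
2, 1, 3, 4, 7, 11, 18, 29, 47, 76, 123, 199, 322, 521

521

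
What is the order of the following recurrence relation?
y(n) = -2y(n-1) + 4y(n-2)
The order is the largest lag k for which y(n-k) appears. Here the deepest term is y(n-2), so the order is 2.

Order 2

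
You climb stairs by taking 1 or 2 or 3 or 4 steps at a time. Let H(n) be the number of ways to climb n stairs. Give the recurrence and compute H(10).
Condition on the size of the last step (1 to 4): before it there were n-1, …, n-4 stairs climbed, and these cases are disjoint, so H(n) = H(n-1) + H(n-2) + H(n-3) + H(n-4) (order-4 linear recurrence).
Initial conditions by direct count (compositions of i into parts ≤ 4): H(1) = 1; H(2) = 2; H(3) = 4; H(4) = 8.
Iterating the recurrence: H(5) = 15, H(6) = 29, H(7) = 56, H(8) = 108, H(9) = 208, H(10) = 401.

H(n) = H(n-1) + H(n-2) + H(n-3) + H(n-4), H(1) = 1, H(2) = 2, H(3) = 4, H(4) = 8; H(10) = 401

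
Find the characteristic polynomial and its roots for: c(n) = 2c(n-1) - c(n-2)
Substitute c(n) = rⁿ and divide through by rⁿ⁻²: r² - 2r + 1 = 0
Factor: (r - 1)² = 0, so r = 1 (double root).
General solution: c(n) = (A + Bn)·1ⁿ

Characteristic: r² - 2r + 1 = 0, Roots: r = 1 (double root)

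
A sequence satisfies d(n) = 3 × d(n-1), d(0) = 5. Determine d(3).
Computing step by step:
d(0) = 5
d(1) = 3 × 5 = 15
d(2) = 3 × 15 = 45
d(3) = 3 × 45 = 135

135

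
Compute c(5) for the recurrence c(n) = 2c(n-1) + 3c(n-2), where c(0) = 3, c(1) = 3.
Computing the sequence terms:
3, 3, 15, 39, 123, 363

363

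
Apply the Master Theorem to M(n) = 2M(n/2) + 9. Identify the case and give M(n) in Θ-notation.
Master Theorem template: M(n) = a·M(n/b) + f(n).
Here: a=2, b=2, f(n)=9
Compute log_b(a) = log_2(2) = 1.
f(n) = 9 = O(n^(1-ε)) with ε = 1. Case 1: M(n) = Θ(n^log_b(a)) = Θ(n).

Case 1: M(n) = Θ(n)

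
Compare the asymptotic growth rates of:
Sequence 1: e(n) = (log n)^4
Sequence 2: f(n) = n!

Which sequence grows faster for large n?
Comparing growth rates:
Growth-rate hierarchy: log n ≺ any polynomial ≺ any exponential cⁿ (c>1) ≺ n! ≺ nⁿ.
factorial dominates polylogarithmic (log n)^4 asymptotically.

f(n) grows faster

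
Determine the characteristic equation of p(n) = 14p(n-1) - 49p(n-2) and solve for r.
Substitute p(n) = rⁿ and divide through by rⁿ⁻²: r² - 14r + 49 = 0
Factor: (r - 7)² = 0, so r = 7 (double root).
General solution: p(n) = (A + Bn)·7ⁿ

Characteristic: r² - 14r + 49 = 0, Roots: r = 7 (double root)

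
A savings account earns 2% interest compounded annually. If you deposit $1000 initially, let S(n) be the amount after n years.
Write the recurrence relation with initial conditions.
Each year the balance grows by 2%, i.e. is multiplied by 1 + 2/100 = 1.02, so S(n) = 1.02 × S(n-1). The initial deposit gives S(0) = 1000.
Unrolling gives the closed form S(n) = 1000 × (1.02)ⁿ.

S(n) = 1.02 × S(n-1), S(0) = 1000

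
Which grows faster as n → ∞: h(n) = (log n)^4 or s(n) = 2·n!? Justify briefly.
Comparing growth rates:
Growth-rate hierarchy: log n ≺ any polynomial ≺ any exponential cⁿ (c>1) ≺ n! ≺ nⁿ.
factorial dominates polylogarithmic (log n)^4 asymptotically.

s(n) grows faster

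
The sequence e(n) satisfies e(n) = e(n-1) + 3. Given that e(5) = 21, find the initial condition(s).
e(5) = e(0) + 5·3, so e(0) = 21 - 15 = 6.

e(0) = 6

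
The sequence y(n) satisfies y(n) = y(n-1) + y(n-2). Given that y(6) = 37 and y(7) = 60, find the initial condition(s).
Work backwards using y(k) = y(k+2) - y(k+1):
y(5) = y(7) - y(6) = 60 - 37 = 23
y(4) = y(6) - y(5) = 37 - 23 = 14
y(3) = y(5) - y(4) = 23 - 14 = 9
y(2) = y(4) - y(3) = 14 - 9 = 5
y(1) = y(3) - y(2) = 9 - 5 = 4
y(0) = y(2) - y(1) = 5 - 4 = 1

y(0) = 1, y(1) = 4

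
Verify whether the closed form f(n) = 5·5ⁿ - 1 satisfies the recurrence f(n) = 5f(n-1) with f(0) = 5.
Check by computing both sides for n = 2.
From the recurrence with f(0) = 5:
  f(0) = 5, f(1) = 25, f(2) = 125
  so the recurrence gives f(2) = 125.
From the proposed closed form f(n) = 5·5ⁿ - 1:
  f(2) = 124.
The recurrence gives 125 but the closed form gives 124, so the closed form does not satisfy the recurrence.

No, the closed form is incorrect.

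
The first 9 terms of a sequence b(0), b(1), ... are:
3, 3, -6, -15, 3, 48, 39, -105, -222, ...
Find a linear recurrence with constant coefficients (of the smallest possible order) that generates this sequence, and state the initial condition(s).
Look for the lowest-order linear relation among consecutive terms.
Observation: b(n) - 1·b(n-1) - (-3)·b(n-2) = 0 holds for the shown terms, and no order-1 relation b(n) = α·b(n-1) + β fits.
Check at n=3: 1·-6 + (-3)·3 = -15. ✓

b(n) = b(n-1) - 3b(n-2), b(0) = 3, b(1) = 3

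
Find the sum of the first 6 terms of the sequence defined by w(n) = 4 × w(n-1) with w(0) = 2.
Computing the sequence terms: 2, 8, 32, 128, 512, 2048
Adding these values together:

2730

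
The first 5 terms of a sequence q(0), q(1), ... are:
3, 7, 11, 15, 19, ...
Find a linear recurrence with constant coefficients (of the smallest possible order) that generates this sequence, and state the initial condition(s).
Look for the lowest-order linear relation among consecutive terms.
Observation: consecutive differences are constant (= 4).
Check at n=2: 1·7 + 4 = 11. ✓

q(n) = q(n-1) + 4, q(0) = 3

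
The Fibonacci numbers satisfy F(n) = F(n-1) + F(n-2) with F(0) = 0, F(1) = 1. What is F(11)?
Computing the sequence terms:
0, 1, 1, 2, 3, 5, 8, 13, 21, 34, 55, 89

89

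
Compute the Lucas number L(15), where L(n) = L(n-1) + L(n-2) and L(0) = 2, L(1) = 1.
Computing the sequence terms:
2, 1, 3, 4, 7, 11, 18, 29, 47, 76, 123, 199, 322, 521, 843, 1364

1364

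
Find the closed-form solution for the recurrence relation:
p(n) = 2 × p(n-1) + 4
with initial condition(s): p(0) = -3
Recurrence: p(n) = 2 × p(n-1) + 4, initial: p(0) = -3.
Try p(n) = A·2ⁿ + C. Substituting: A·2ⁿ + C = 2(A·2ⁿ⁻¹ + C) + 4 = A·2ⁿ + 2C + 4, so C = 2C + 4, giving C = -4. Then p(0) = A - 4 = -3 gives A = 1.

p(n) = 2ⁿ - 4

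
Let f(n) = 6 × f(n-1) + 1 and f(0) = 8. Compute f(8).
Computing step by step:
f(0) = 8
f(1) = 6 × 8 + 1 = 49
f(2) = 6 × 49 + 1 = 295
f(3) = 6 × 295 + 1 = 1771
f(4) = 6 × 1771 + 1 = 10627
f(5) = 6 × 10627 + 1 = 63763
f(6) = 6 × 63763 + 1 = 382579
f(7) = 6 × 382579 + 1 = 2295475
f(8) = 6 × 2295475 + 1 = 13772851

13772851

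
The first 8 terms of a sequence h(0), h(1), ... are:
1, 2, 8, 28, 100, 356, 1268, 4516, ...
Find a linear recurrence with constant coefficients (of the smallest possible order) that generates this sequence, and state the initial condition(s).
Look for the lowest-order linear relation among consecutive terms.
Observation: h(n) - 3·h(n-1) - (2)·h(n-2) = 0 holds for the shown terms, and no order-1 relation h(n) = α·h(n-1) + β fits.
Check at n=3: 3·8 + (2)·2 = 28. ✓

h(n) = 3h(n-1) + 2h(n-2), h(0) = 1, h(1) = 2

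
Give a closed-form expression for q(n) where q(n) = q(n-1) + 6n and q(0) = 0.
Recurrence: q(n) = q(n-1) + 6n, initial: q(0) = 0.
Telescoping: q(n) = q(0) + 6·Σᵢ₌₁ⁿ i = 0 + 6·n(n+1)/2.

q(n) = 6·n(n+1)/2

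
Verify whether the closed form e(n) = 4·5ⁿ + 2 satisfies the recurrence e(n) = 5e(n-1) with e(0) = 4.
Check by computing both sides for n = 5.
From the recurrence with e(0) = 4:
  e(0) = 4, e(1) = 20, e(2) = 100, e(3) = 500, e(4) = 2500, e(5) = 12500
  so the recurrence gives e(5) = 12500.
From the proposed closed form e(n) = 4·5ⁿ + 2:
  e(5) = 12502.
The recurrence gives 12500 but the closed form gives 12502, so the closed form does not satisfy the recurrence.

No, the closed form is incorrect.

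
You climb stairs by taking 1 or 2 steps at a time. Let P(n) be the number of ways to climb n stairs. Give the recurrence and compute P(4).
Condition on the size of the last step (1 to 2): before it there were n-1, …, n-2 stairs climbed, and these cases are disjoint, so P(n) = P(n-1) + P(n-2) (Fibonacci-type sequence).
Initial conditions by direct count (compositions of i into parts ≤ 2): P(1) = 1; P(2) = 2.
Iterating the recurrence: P(3) = 3, P(4) = 5.

P(n) = P(n-1) + P(n-2), P(1) = 1, P(2) = 2; P(4) = 5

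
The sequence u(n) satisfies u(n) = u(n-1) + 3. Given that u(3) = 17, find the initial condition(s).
u(3) = u(0) + 3·3, so u(0) = 17 - 9 = 8.

u(0) = 8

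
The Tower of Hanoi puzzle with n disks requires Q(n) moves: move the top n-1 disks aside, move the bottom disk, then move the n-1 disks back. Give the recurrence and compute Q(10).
Moving n disks = move the top n-1 disks aside (Q(n-1) moves) + move the largest disk (1 move) + move the n-1 disks back on top (Q(n-1) moves), so Q(n) = 2Q(n-1) + 1, with Q(1) = 1 (a single disk takes one move).
First terms: 1, 3, 7, 15, 31, 63, … — each is one less than a power of 2. Indeed Q(n) + 1 = 2(Q(n-1) + 1) with Q(1) + 1 = 2, so Q(n) + 1 = 2ⁿ and Q(n) = 2ⁿ - 1.
Hence Q(10) = 2^10 - 1 = 1024 - 1 = 1023.

Q(n) = 2Q(n-1) + 1, Q(1) = 1; Q(10) = 1023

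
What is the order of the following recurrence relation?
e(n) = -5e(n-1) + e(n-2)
The order is the largest lag k for which e(n-k) appears. Here the deepest term is e(n-2), so the order is 2.

Order 2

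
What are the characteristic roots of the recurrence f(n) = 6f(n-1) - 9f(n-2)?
Substitute f(n) = rⁿ and divide through by rⁿ⁻²: r² - 6r + 9 = 0
Factor: (r - 3)² = 0, so r = 3 (double root).
General solution: f(n) = (A + Bn)·3ⁿ

Characteristic: r² - 6r + 9 = 0, Roots: r = 3 (double root)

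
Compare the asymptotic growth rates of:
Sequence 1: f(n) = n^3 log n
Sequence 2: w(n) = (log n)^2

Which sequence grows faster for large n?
Comparing growth rates:
Growth-rate hierarchy: log n ≺ any polynomial ≺ any exponential cⁿ (c>1) ≺ n! ≺ nⁿ.
polynomial degree 3 (with log factor) dominates polylogarithmic (log n)^2 asymptotically.

f(n) grows faster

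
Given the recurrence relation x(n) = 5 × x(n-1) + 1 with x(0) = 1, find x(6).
Computing step by step:
x(0) = 1
x(1) = 5 × 1 + 1 = 6
x(2) = 5 × 6 + 1 = 31
x(3) = 5 × 31 + 1 = 156
x(4) = 5 × 156 + 1 = 781
x(5) = 5 × 781 + 1 = 3906
x(6) = 5 × 3906 + 1 = 19531

19531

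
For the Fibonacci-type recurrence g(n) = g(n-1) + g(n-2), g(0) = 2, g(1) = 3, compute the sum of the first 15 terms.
Computing the sequence terms: 2, 3, 5, 8, 13, 21, 34, 55, 89, 144, 233, 377, 610, 987, 1597
Adding these values together:

4178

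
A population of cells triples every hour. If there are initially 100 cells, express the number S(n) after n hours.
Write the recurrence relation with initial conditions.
Each hour multiplies the count by 3, so the count after n hours depends only on the count after n-1 hours: S(n) = 3 × S(n-1). The starting count gives S(0) = 100.
Unrolling n times gives the closed form S(n) = 100 × 3ⁿ.

S(n) = 3 × S(n-1), S(0) = 100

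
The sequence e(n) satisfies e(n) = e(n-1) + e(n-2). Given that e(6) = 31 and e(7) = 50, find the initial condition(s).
Work backwards using e(k) = e(k+2) - e(k+1):
e(5) = e(7) - e(6) = 50 - 31 = 19
e(4) = e(6) - e(5) = 31 - 19 = 12
e(3) = e(5) - e(4) = 19 - 12 = 7
e(2) = e(4) - e(3) = 12 - 7 = 5
e(1) = e(3) - e(2) = 7 - 5 = 2
e(0) = e(2) - e(1) = 5 - 2 = 3

e(0) = 3, e(1) = 2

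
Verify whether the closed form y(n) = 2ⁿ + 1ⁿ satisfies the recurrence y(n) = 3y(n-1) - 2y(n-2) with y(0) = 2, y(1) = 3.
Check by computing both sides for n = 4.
From the recurrence with y(0) = 2, y(1) = 3:
  y(0) = 2, y(1) = 3, y(2) = 5, y(3) = 9, y(4) = 17
  so the recurrence gives y(4) = 17.
From the proposed closed form y(n) = 2ⁿ + 1ⁿ:
  y(4) = 17.
Both sides give 17 at n = 4, and the initial condition(s) match, so the closed form is consistent.

Yes, the closed form is correct.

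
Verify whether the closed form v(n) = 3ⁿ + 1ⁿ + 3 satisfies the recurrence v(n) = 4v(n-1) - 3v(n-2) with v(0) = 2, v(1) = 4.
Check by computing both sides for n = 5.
From the recurrence with v(0) = 2, v(1) = 4:
  v(0) = 2, v(1) = 4, v(2) = 10, v(3) = 28, v(4) = 82, v(5) = 244
  so the recurrence gives v(5) = 244.
From the proposed closed form v(n) = 3ⁿ + 1ⁿ + 3:
  v(5) = 247.
The recurrence gives 244 but the closed form gives 247, so the closed form does not satisfy the recurrence.

No, the closed form is incorrect.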